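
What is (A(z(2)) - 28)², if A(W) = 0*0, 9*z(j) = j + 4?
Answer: 784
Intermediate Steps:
z(j) = 4/9 + j/9 (z(j) = (j + 4)/9 = (4 + j)/9 = 4/9 + j/9)
A(W) = 0
(A(z(2)) - 28)² = (0 - 28)² = (-28)² = 784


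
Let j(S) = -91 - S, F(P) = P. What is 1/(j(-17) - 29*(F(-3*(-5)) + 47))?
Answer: -1/1872 ≈ -0.00053419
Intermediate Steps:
1/(j(-17) - 29*(F(-3*(-5)) + 47)) = 1/((-91 - 1*(-17)) - 29*(-3*(-5) + 47)) = 1/((-91 + 17) - 29*(15 + 47)) = 1/(-74 - 29*62) = 1/(-74 - 1798) = 1/(-1872) = -1/1872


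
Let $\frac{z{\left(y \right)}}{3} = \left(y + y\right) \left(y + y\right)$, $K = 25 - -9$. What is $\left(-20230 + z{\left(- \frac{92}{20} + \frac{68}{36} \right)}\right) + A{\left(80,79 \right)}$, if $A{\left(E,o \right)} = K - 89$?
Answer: $- \frac{13632839}{675} \approx -20197.0$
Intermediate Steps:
$K = 34$ ($K = 25 + 9 = 34$)
$z{\left(y \right)} = 12 y^{2}$ ($z{\left(y \right)} = 3 \left(y + y\right) \left(y + y\right) = 3 \cdot 2 y 2 y = 3 \cdot 4 y^{2} = 12 y^{2}$)
$A{\left(E,o \right)} = -55$ ($A{\left(E,o \right)} = 34 - 89 = -55$)
$\left(-20230 + z{\left(- \frac{92}{20} + \frac{68}{36} \right)}\right) + A{\left(80,79 \right)} = \left(-20230 + 12 \left(- \frac{92}{20} + \frac{68}{36}\right)^{2}\right) - 55 = \left(-20230 + 12 \left(\left(-92\right) \frac{1}{20} + 68 \cdot \frac{1}{36}\right)^{2}\right) - 55 = \left(-20230 + 12 \left(- \frac{23}{5} + \frac{17}{9}\right)^{2}\right) - 55 = \left(-20230 + 12 \left(- \frac{122}{45}\right)^{2}\right) - 55 = \left(-20230 + 12 \cdot \frac{14884}{2025}\right) - 55 = \left(-20230 + \frac{59536}{675}\right) - 55 = - \frac{13595714}{675} - 55 = - \frac{13632839}{675}$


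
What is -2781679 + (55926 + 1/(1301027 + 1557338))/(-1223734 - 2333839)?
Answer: -28286454817666756446/10168842148145 ≈ -2.7817e+6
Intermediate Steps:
-2781679 + (55926 + 1/(1301027 + 1557338))/(-1223734 - 2333839) = -2781679 + (55926 + 1/2858365)/(-3557573) = -2781679 + (55926 + 1/2858365)*(-1/3557573) = -2781679 + (159856920991/2858365)*(-1/3557573) = -2781679 - 159856920991/10168842148145 = -28286454817666756446/10168842148145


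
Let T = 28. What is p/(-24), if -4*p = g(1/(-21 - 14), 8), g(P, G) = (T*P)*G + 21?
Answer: 73/480 ≈ 0.15208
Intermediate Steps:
g(P, G) = 21 + 28*G*P (g(P, G) = (28*P)*G + 21 = 28*G*P + 21 = 21 + 28*G*P)
p = -73/20 (p = -(21 + 28*8/(-21 - 14))/4 = -(21 + 28*8/(-35))/4 = -(21 + 28*8*(-1/35))/4 = -(21 - 32/5)/4 = -¼*73/5 = -73/20 ≈ -3.6500)
p/(-24) = -73/20/(-24) = -73/20*(-1/24) = 73/480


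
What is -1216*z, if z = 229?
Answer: -278464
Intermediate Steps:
-1216*z = -1216*229 = -278464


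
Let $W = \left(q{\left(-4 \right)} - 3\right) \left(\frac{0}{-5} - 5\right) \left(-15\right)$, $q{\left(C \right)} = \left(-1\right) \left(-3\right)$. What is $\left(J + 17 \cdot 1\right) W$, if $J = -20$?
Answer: $0$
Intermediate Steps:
$q{\left(C \right)} = 3$
$W = 0$ ($W = \left(3 - 3\right) \left(\frac{0}{-5} - 5\right) \left(-15\right) = 0 \left(0 \left(- \frac{1}{5}\right) - 5\right) \left(-15\right) = 0 \left(0 - 5\right) \left(-15\right) = 0 \left(-5\right) \left(-15\right) = 0 \left(-15\right) = 0$)
$\left(J + 17 \cdot 1\right) W = \left(-20 + 17 \cdot 1\right) 0 = \left(-20 + 17\right) 0 = \left(-3\right) 0 = 0$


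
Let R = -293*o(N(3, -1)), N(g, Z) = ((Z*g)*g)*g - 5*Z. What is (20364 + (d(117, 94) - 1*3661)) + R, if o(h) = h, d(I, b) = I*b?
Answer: 34147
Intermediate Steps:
N(g, Z) = -5*Z + Z*g³ (N(g, Z) = (Z*g²)*g - 5*Z = Z*g³ - 5*Z = -5*Z + Z*g³)
R = 6446 (R = -(-293)*(-5 + 3³) = -(-293)*(-5 + 27) = -(-293)*22 = -293*(-22) = 6446)
(20364 + (d(117, 94) - 1*3661)) + R = (20364 + (117*94 - 1*3661)) + 6446 = (20364 + (10998 - 3661)) + 6446 = (20364 + 7337) + 6446 = 27701 + 6446 = 34147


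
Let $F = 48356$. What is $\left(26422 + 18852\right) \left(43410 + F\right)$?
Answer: $4154613884$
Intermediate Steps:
$\left(26422 + 18852\right) \left(43410 + F\right) = \left(26422 + 18852\right) \left(43410 + 48356\right) = 45274 \cdot 91766 = 4154613884$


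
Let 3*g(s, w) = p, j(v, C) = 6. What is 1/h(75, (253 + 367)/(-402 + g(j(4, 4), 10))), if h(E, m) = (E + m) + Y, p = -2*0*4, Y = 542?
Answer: 201/123707 ≈ 0.0016248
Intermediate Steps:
p = 0 (p = 0*4 = 0)
g(s, w) = 0 (g(s, w) = (⅓)*0 = 0)
h(E, m) = 542 + E + m (h(E, m) = (E + m) + 542 = 542 + E + m)
1/h(75, (253 + 367)/(-402 + g(j(4, 4), 10))) = 1/(542 + 75 + (253 + 367)/(-402 + 0)) = 1/(542 + 75 + 620/(-402)) = 1/(542 + 75 + 620*(-1/402)) = 1/(542 + 75 - 310/201) = 1/(123707/201) = 201/123707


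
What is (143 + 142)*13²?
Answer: 48165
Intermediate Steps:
(143 + 142)*13² = 285*169 = 48165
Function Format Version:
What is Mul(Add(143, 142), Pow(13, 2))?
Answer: 48165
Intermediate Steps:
Mul(Add(143, 142), Pow(13, 2)) = Mul(285, 169) = 48165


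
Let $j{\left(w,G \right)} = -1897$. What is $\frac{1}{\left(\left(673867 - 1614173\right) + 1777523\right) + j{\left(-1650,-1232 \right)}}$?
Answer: $\frac{1}{835320} \approx 1.1971 \cdot 10^{-6}$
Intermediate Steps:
$\frac{1}{\left(\left(673867 - 1614173\right) + 1777523\right) + j{\left(-1650,-1232 \right)}} = \frac{1}{\left(\left(673867 - 1614173\right) + 1777523\right) - 1897} = \frac{1}{\left(-940306 + 1777523\right) - 1897} = \frac{1}{837217 - 1897} = \frac{1}{835320}$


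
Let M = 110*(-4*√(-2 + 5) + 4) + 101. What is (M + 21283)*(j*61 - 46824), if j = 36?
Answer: -973961472 + 19636320*√3 ≈ -9.3995e+8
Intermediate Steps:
M = 541 - 440*√3 (M = 110*(-4*√3 + 4) + 101 = 110*(4 - 4*√3) + 101 = (440 - 440*√3) + 101 = 541 - 440*√3 ≈ -221.10)
(M + 21283)*(j*61 - 46824) = ((541 - 440*√3) + 21283)*(36*61 - 46824) = (21824 - 440*√3)*(2196 - 46824) = (21824 - 440*√3)*(-44628) = -973961472 + 19636320*√3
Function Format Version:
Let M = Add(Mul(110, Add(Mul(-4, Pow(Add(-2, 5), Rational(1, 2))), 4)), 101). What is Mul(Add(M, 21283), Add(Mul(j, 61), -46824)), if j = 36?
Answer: Add(-973961472, Mul(19636320, Pow(3, Rational(1, 2)))) ≈ -9.3995e+8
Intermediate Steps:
M = Add(541, Mul(-440, Pow(3, Rational(1, 2)))) (M = Add(Mul(110, Add(Mul(-4, Pow(3, Rational(1, 2))), 4)), 101) = Add(Mul(110, Add(4, Mul(-4, Pow(3, Rational(1, 2))))), 101) = Add(Add(440, Mul(-440, Pow(3, Rational(1, 2)))), 101) = Add(541, Mul(-440, Pow(3, Rational(1, 2)))) ≈ -221.10)
Mul(Add(M, 21283), Add(Mul(j, 61), -46824)) = Mul(Add(Add(541, Mul(-440, Pow(3, Rational(1, 2)))), 21283), Add(Mul(36, 61), -46824)) = Mul(Add(21824, Mul(-440, Pow(3, Rational(1, 2)))), Add(2196, -46824)) = Mul(Add(21824, Mul(-440, Pow(3, Rational(1, 2)))), -44628) = Add(-973961472, Mul(19636320, Pow(3, Rational(1, 2))))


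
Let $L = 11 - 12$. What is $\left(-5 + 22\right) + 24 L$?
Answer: $-7$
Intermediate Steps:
$L = -1$ ($L = 11 - 12 = -1$)
$\left(-5 + 22\right) + 24 L = \left(-5 + 22\right) + 24 \left(-1\right) = 17 - 24 = -7$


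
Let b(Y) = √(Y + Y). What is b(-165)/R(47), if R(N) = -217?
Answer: -I*√330/217 ≈ -0.083714*I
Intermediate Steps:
b(Y) = √2*√Y (b(Y) = √(2*Y) = √2*√Y)
b(-165)/R(47) = (√2*√(-165))/(-217) = (√2*(I*√165))*(-1/217) = (I*√330)*(-1/217) = -I*√330/217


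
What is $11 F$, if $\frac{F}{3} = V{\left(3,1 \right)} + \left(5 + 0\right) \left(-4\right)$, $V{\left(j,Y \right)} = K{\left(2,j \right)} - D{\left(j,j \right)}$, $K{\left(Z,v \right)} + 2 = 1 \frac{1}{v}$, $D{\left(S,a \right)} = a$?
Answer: $-814$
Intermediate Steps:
$K{\left(Z,v \right)} = -2 + \frac{1}{v}$ ($K{\left(Z,v \right)} = -2 + 1 \frac{1}{v} = -2 + \frac{1}{v}$)
$V{\left(j,Y \right)} = -2 + \frac{1}{j} - j$ ($V{\left(j,Y \right)} = \left(-2 + \frac{1}{j}\right) - j = -2 + \frac{1}{j} - j$)
$F = -74$ ($F = 3 \left(\left(-2 + \frac{1}{3} - 3\right) + \left(5 + 0\right) \left(-4\right)\right) = 3 \left(\left(-2 + \frac{1}{3} - 3\right) + 5 \left(-4\right)\right) = 3 \left(- \frac{14}{3} - 20\right) = 3 \left(- \frac{74}{3}\right) = -74$)
$11 F = 11 \left(-74\right) = -814$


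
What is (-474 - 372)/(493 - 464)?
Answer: -846/29 ≈ -29.172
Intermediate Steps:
(-474 - 372)/(493 - 464) = -846/29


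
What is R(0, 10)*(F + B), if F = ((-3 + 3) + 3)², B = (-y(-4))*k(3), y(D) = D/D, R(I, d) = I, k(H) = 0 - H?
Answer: 0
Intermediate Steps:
k(H) = -H
y(D) = 1
B = 3 (B = (-1*1)*(-1*3) = -1*(-3) = 3)
F = 9 (F = (0 + 3)² = 3² = 9)
R(0, 10)*(F + B) = 0*(9 + 3) = 0*12 = 0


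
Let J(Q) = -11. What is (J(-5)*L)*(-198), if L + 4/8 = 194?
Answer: 421443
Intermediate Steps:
L = 387/2 (L = -1/2 + 194 = 387/2 ≈ 193.50)
(J(-5)*L)*(-198) = -11*387/2*(-198) = -4257/2*(-198) = 421443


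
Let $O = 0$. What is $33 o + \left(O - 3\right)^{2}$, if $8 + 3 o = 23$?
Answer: $174$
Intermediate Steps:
$o = 5$ ($o = - \frac{8}{3} + \frac{1}{3} \cdot 23 = - \frac{8}{3} + \frac{23}{3} = 5$)
$33 o + \left(O - 3\right)^{2} = 33 \cdot 5 + \left(0 - 3\right)^{2} = 165 + \left(-3\right)^{2} = 165 + 9 = 174$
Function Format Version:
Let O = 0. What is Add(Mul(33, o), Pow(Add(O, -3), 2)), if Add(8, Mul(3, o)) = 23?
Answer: 174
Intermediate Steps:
o = 5 (o = Add(Rational(-8, 3), Mul(Rational(1, 3), 23)) = Add(Rational(-8, 3), Rational(23, 3)) = 5)
Add(Mul(33, o), Pow(Add(O, -3), 2)) = Add(Mul(33, 5), Pow(Add(0, -3), 2)) = Add(165, Pow(-3, 2)) = Add(165, 9) = 174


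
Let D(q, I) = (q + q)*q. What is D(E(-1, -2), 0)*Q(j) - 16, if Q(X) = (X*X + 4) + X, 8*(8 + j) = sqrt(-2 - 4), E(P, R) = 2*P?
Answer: 1853/4 - 15*I*sqrt(6) ≈ 463.25 - 36.742*I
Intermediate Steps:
j = -8 + I*sqrt(6)/8 (j = -8 + sqrt(-2 - 4)/8 = -8 + sqrt(-6)/8 = -8 + (I*sqrt(6))/8 = -8 + I*sqrt(6)/8 ≈ -8.0 + 0.30619*I)
D(q, I) = 2*q**2 (D(q, I) = (2*q)*q = 2*q**2)
Q(X) = 4 + X + X**2 (Q(X) = (X**2 + 4) + X = (4 + X**2) + X = 4 + X + X**2)
D(E(-1, -2), 0)*Q(j) - 16 = (2*(2*(-1))**2)*(4 + (-8 + I*sqrt(6)/8) + (-8 + I*sqrt(6)/8)**2) - 16 = (2*(-2)**2)*(-4 + (-8 + I*sqrt(6)/8)**2 + I*sqrt(6)/8) - 16 = (2*4)*(-4 + (-8 + I*sqrt(6)/8)**2 + I*sqrt(6)/8) - 16 = 8*(-4 + (-8 + I*sqrt(6)/8)**2 + I*sqrt(6)/8) - 16 = (-32 + 8*(-8 + I*sqrt(6)/8)**2 + I*sqrt(6)) - 16 = -48 + 8*(-8 + I*sqrt(6)/8)**2 + I*sqrt(6)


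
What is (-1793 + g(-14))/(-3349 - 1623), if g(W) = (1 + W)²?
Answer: 406/1243 ≈ 0.32663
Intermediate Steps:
(-1793 + g(-14))/(-3349 - 1623) = (-1793 + (1 - 14)²)/(-3349 - 1623) = (-1793 + (-13)²)/(-4972) = (-1793 + 169)*(-1/4972) = -1624*(-1/4972) = 406/1243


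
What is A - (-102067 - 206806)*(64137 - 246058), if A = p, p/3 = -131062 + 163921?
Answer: -56190386456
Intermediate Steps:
p = 98577 (p = 3*(-131062 + 163921) = 3*32859 = 98577)
A = 98577
A - (-102067 - 206806)*(64137 - 246058) = 98577 - (-102067 - 206806)*(64137 - 246058) = 98577 - (-308873)*(-181921) = 98577 - 1*56190485033 = 98577 - 56190485033 = -56190386456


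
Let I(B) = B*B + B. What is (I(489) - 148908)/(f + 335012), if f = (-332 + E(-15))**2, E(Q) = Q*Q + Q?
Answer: 15117/58316 ≈ 0.25923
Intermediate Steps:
I(B) = B + B**2 (I(B) = B**2 + B = B + B**2)
E(Q) = Q + Q**2 (E(Q) = Q**2 + Q = Q + Q**2)
f = 14884 (f = (-332 - 15*(1 - 15))**2 = (-332 - 15*(-14))**2 = (-332 + 210)**2 = (-122)**2 = 14884)
(I(489) - 148908)/(f + 335012) = (489*(1 + 489) - 148908)/(14884 + 335012) = (489*490 - 148908)/349896 = (239610 - 148908)*(1/349896) = 90702*(1/349896) = 15117/58316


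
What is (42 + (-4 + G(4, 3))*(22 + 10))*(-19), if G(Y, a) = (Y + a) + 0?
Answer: -2622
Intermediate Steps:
G(Y, a) = Y + a
(42 + (-4 + G(4, 3))*(22 + 10))*(-19) = (42 + (-4 + (4 + 3))*(22 + 10))*(-19) = (42 + (-4 + 7)*32)*(-19) = (42 + 3*32)*(-19) = (42 + 96)*(-19) = 138*(-19) = -2622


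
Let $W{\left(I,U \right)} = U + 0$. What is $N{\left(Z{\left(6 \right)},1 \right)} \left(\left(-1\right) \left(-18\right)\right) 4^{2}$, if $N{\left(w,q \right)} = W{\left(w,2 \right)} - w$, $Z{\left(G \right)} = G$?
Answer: $-1152$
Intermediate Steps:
$W{\left(I,U \right)} = U$
$N{\left(w,q \right)} = 2 - w$
$N{\left(Z{\left(6 \right)},1 \right)} \left(\left(-1\right) \left(-18\right)\right) 4^{2} = \left(2 - 6\right) \left(\left(-1\right) \left(-18\right)\right) 4^{2} = \left(2 - 6\right) 18 \cdot 16 = \left(-4\right) 18 \cdot 16 = \left(-72\right) 16 = -1152$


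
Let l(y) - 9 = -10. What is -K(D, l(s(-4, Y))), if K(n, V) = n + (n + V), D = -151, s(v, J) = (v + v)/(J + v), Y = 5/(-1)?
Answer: 303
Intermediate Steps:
Y = -5 (Y = 5*(-1) = -5)
s(v, J) = 2*v/(J + v) (s(v, J) = (2*v)/(J + v) = 2*v/(J + v))
l(y) = -1 (l(y) = 9 - 10 = -1)
K(n, V) = V + 2*n (K(n, V) = n + (V + n) = V + 2*n)
-K(D, l(s(-4, Y))) = -(-1 + 2*(-151)) = -(-1 - 302) = -1*(-303) = 303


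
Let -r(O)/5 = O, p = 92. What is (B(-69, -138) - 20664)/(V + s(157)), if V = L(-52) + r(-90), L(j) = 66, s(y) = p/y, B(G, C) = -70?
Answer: -1627619/40552 ≈ -40.137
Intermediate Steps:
r(O) = -5*O
s(y) = 92/y
V = 516 (V = 66 - 5*(-90) = 66 + 450 = 516)
(B(-69, -138) - 20664)/(V + s(157)) = (-70 - 20664)/(516 + 92/157) = -20734/(516 + 92*(1/157)) = -20734/(516 + 92/157) = -20734/81104/157 = -20734*157/81104 = -1627619/40552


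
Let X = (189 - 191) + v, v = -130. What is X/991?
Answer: -132/991 ≈ -0.13320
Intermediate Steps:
X = -132 (X = (189 - 191) - 130 = -2 - 130 = -132)
X/991 = -132/991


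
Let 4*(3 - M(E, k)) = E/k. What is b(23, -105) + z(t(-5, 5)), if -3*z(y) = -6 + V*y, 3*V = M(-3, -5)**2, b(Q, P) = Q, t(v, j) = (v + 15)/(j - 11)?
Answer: 6361/240 ≈ 26.504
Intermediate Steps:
M(E, k) = 3 - E/(4*k)
t(v, j) = (15 + v)/(-11 + j)
V = 1083/400 (V = (3 - 1/4*(-3)/(-5))**2/3 = (3 - 1/4*(-3)*(-1/5))**2/3 = (3 - 3/20)**2/3 = (57/20)**2/3 = (1/3)*(3249/400) = 1083/400 ≈ 2.7075)
z(y) = 2 - 361*y/400 (z(y) = -(-6 + 1083*y/400)/3 = 2 - 361*y/400)
b(23, -105) + z(t(-5, 5)) = 23 + (2 - 361*(15 - 5)/(400*(-11 + 5))) = 23 + (2 - 361*10/(400*(-6))) = 23 + (2 - (-361)*10/2400) = 23 + (2 - 361/400*(-5/3)) = 23 + (2 + 361/240) = 23 + 841/240 = 6361/240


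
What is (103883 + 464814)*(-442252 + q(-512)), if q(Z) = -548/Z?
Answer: -32192867450943/128 ≈ -2.5151e+11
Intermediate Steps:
(103883 + 464814)*(-442252 + q(-512)) = (103883 + 464814)*(-442252 - 548/(-512)) = 568697*(-442252 - 548*(-1/512)) = 568697*(-442252 + 137/128) = 568697*(-56608119/128) = -32192867450943/128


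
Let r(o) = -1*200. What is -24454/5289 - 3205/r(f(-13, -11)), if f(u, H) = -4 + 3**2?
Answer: 2412089/211560 ≈ 11.401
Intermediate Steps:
f(u, H) = 5 (f(u, H) = -4 + 9 = 5)
r(o) = -200
-24454/5289 - 3205/r(f(-13, -11)) = -24454/5289 - 3205/(-200) = -24454*1/5289 - 3205*(-1/200) = -24454/5289 + 641/40 = 2412089/211560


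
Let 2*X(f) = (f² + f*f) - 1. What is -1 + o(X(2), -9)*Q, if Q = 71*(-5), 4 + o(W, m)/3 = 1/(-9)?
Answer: 13132/3 ≈ 4377.3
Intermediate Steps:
X(f) = -½ + f² (X(f) = ((f² + f*f) - 1)/2 = ((f² + f²) - 1)/2 = (2*f² - 1)/2 = (-1 + 2*f²)/2 = -½ + f²)
o(W, m) = -37/3 (o(W, m) = -12 + 3/(-9) = -12 + 3*(-⅑) = -12 - ⅓ = -37/3)
Q = -355
-1 + o(X(2), -9)*Q = -1 - 37/3*(-355) = -1 + 13135/3 = 13132/3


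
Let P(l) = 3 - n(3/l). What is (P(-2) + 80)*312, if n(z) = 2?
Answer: 25272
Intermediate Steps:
P(l) = 1 (P(l) = 3 - 1*2 = 3 - 2 = 1)
(P(-2) + 80)*312 = (1 + 80)*312 = 81*312 = 25272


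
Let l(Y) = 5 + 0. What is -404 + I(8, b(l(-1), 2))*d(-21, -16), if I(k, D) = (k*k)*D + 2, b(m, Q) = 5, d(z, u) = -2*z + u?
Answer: 7968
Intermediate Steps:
l(Y) = 5
d(z, u) = u - 2*z
I(k, D) = 2 + D*k² (I(k, D) = k²*D + 2 = D*k² + 2 = 2 + D*k²)
-404 + I(8, b(l(-1), 2))*d(-21, -16) = -404 + (2 + 5*8²)*(-16 - 2*(-21)) = -404 + (2 + 5*64)*(-16 + 42) = -404 + (2 + 320)*26 = -404 + 322*26 = -404 + 8372 = 7968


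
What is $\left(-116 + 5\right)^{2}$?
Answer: $12321$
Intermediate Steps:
$\left(-116 + 5\right)^{2} = \left(-111\right)^{2} = 12321$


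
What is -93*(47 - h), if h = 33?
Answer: -1302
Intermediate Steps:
-93*(47 - h) = -93*(47 - 1*33) = -93*(47 - 33) = -93*14 = -1302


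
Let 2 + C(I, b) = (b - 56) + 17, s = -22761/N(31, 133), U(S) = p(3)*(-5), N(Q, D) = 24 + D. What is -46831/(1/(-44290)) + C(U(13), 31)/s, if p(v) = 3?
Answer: 47209614118960/22761 ≈ 2.0741e+9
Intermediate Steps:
U(S) = -15 (U(S) = 3*(-5) = -15)
s = -22761/157 (s = -22761/(24 + 133) = -22761/157 ≈ -144.97)
C(I, b) = -41 + b (C(I, b) = -2 + ((b - 56) + 17) = -2 + ((-56 + b) + 17) = -2 + (-39 + b) = -41 + b)
-46831/(1/(-44290)) + C(U(13), 31)/s = -46831/(1/(-44290)) + (-41 + 31)/(-22761/157) = -46831/(-1/44290) - 10*(-157/22761) = -46831*(-44290) + 1570/22761 = 2074144990 + 1570/22761 = 47209614118960/22761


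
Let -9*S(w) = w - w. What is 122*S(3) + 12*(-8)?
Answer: -96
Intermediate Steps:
S(w) = 0 (S(w) = -(w - w)/9 = -⅑*0 = 0)
122*S(3) + 12*(-8) = 122*0 + 12*(-8) = 0 - 96 = -96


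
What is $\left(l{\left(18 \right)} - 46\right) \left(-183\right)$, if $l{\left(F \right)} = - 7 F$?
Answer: $31476$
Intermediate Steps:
$\left(l{\left(18 \right)} - 46\right) \left(-183\right) = \left(\left(-7\right) 18 - 46\right) \left(-183\right) = \left(-126 - 46\right) \left(-183\right) = \left(-172\right) \left(-183\right) = 31476$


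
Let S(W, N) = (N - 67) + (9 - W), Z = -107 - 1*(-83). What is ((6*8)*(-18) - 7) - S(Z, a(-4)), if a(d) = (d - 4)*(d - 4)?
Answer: -901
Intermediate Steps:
a(d) = (-4 + d)**2 (a(d) = (-4 + d)*(-4 + d) = (-4 + d)**2)
Z = -24 (Z = -107 + 83 = -24)
S(W, N) = -58 + N - W (S(W, N) = (-67 + N) + (9 - W) = -58 + N - W)
((6*8)*(-18) - 7) - S(Z, a(-4)) = ((6*8)*(-18) - 7) - (-58 + (-4 - 4)**2 - 1*(-24)) = (48*(-18) - 7) - (-58 + (-8)**2 + 24) = (-864 - 7) - (-58 + 64 + 24) = -871 - 1*30 = -871 - 30 = -901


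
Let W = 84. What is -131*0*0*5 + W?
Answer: 84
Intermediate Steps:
-131*0*0*5 + W = -131*0*0*5 + 84 = -0*5 + 84 = -131*0 + 84 = 0 + 84 = 84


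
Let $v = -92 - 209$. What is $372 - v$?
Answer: $673$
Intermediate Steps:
$v = -301$
$372 - v = 372 - -301 = 372 + 301 = 673$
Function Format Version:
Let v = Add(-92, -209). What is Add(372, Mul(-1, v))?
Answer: 673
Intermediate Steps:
v = -301
Add(372, Mul(-1, v)) = Add(372, Mul(-1, -301)) = Add(372, 301) = 673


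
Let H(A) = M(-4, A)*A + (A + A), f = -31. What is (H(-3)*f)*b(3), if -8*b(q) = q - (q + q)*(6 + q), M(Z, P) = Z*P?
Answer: 33201/4 ≈ 8300.3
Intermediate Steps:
M(Z, P) = P*Z
b(q) = -q/8 + q*(6 + q)/4 (b(q) = -(q - (q + q)*(6 + q))/8 = -(q - 2*q*(6 + q))/8 = -q/8 + q*(6 + q)/4)
H(A) = -4*A² + 2*A (H(A) = (A*(-4))*A + (A + A) = (-4*A)*A + 2*A = -4*A² + 2*A)
(H(-3)*f)*b(3) = ((2*(-3)*(1 - 2*(-3)))*(-31))*((⅛)*3*(11 + 2*3)) = ((2*(-3)*(1 + 6))*(-31))*((⅛)*3*(11 + 6)) = ((2*(-3)*7)*(-31))*((⅛)*3*17) = -42*(-31)*(51/8) = 1302*(51/8) = 33201/4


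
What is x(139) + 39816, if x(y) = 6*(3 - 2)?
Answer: 39822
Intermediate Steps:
x(y) = 6 (x(y) = 6*1 = 6)
x(139) + 39816 = 6 + 39816 = 39822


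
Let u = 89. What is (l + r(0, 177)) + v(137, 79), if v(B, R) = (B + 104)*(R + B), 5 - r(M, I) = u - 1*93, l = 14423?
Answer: 66488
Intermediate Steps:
r(M, I) = 9 (r(M, I) = 5 - (89 - 1*93) = 5 - (89 - 93) = 5 - 1*(-4) = 5 + 4 = 9)
v(B, R) = (104 + B)*(B + R)
(l + r(0, 177)) + v(137, 79) = (14423 + 9) + (137**2 + 104*137 + 104*79 + 137*79) = 14432 + (18769 + 14248 + 8216 + 10823) = 14432 + 52056 = 66488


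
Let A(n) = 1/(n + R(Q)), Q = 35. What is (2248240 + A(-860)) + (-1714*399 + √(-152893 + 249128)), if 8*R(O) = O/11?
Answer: 118335558242/75645 + √96235 ≈ 1.5647e+6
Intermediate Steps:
R(O) = O/88 (R(O) = (O/11)/8 = O/88)
A(n) = 1/(35/88 + n) (A(n) = 1/(n + (1/88)*35) = 1/(n + 35/88) = 1/(35/88 + n))
(2248240 + A(-860)) + (-1714*399 + √(-152893 + 249128)) = (2248240 + 88/(35 + 88*(-860))) + (-1714*399 + √(-152893 + 249128)) = (2248240 + 88/(35 - 75680)) + (-683886 + √96235) = (2248240 + 88/(-75645)) + (-683886 + √96235) = (2248240 + 88*(-1/75645)) + (-683886 + √96235) = (2248240 - 88/75645) + (-683886 + √96235) = 170068114712/75645 + (-683886 + √96235) = 118335558242/75645 + √96235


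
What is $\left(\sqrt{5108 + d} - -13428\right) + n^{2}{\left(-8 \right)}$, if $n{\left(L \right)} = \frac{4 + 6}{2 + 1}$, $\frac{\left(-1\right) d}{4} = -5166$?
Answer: $\frac{120952}{9} + 2 \sqrt{6443} \approx 13600.0$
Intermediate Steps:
$d = 20664$ ($d = \left(-4\right) \left(-5166\right) = 20664$)
$n{\left(L \right)} = \frac{10}{3}$
$\left(\sqrt{5108 + d} - -13428\right) + n^{2}{\left(-8 \right)} = \left(\sqrt{5108 + 20664} - -13428\right) + \left(\frac{10}{3}\right)^{2} = \left(\sqrt{25772} + 13428\right) + \frac{100}{9} = \left(2 \sqrt{6443} + 13428\right) + \frac{100}{9} = \left(13428 + 2 \sqrt{6443}\right) + \frac{100}{9} = \frac{120952}{9} + 2 \sqrt{6443}$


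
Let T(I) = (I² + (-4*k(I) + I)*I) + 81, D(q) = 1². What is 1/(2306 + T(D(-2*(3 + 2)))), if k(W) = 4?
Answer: 1/2373 ≈ 0.00042141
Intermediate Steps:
D(q) = 1
T(I) = 81 + I² + I*(-16 + I) (T(I) = (I² + (-4*4 + I)*I) + 81 = (I² + (-16 + I)*I) + 81 = (I² + I*(-16 + I)) + 81 = 81 + I² + I*(-16 + I))
1/(2306 + T(D(-2*(3 + 2)))) = 1/(2306 + (81 - 16*1 + 2*1²)) = 1/(2306 + (81 - 16 + 2*1)) = 1/(2306 + (81 - 16 + 2)) = 1/(2306 + 67) = 1/2373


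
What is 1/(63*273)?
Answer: 1/17199 ≈ 5.8143e-5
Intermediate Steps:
1/(63*273) = 1/17199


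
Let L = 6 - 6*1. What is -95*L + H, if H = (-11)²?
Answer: 121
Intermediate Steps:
L = 0 (L = 6 - 6 = 0)
H = 121
-95*L + H = -95*0 + 121 = 0 + 121 = 121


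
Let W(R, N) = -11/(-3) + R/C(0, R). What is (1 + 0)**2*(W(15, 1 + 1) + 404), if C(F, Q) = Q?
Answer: 1226/3 ≈ 408.67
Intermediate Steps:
W(R, N) = 14/3 (W(R, N) = -11/(-3) + R/R = -11*(-1/3) + 1 = 11/3 + 1 = 14/3)
(1 + 0)**2*(W(15, 1 + 1) + 404) = (1 + 0)**2*(14/3 + 404) = 1**2*(1226/3) = 1*(1226/3) = 1226/3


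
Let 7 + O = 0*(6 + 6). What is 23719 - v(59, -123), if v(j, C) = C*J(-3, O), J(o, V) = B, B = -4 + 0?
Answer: 23227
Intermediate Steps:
O = -7 (O = -7 + 0*(6 + 6) = -7 + 0*12 = -7 + 0 = -7)
B = -4
J(o, V) = -4
v(j, C) = -4*C (v(j, C) = C*(-4) = -4*C)
23719 - v(59, -123) = 23719 - (-4)*(-123) = 23719 - 1*492 = 23719 - 492 = 23227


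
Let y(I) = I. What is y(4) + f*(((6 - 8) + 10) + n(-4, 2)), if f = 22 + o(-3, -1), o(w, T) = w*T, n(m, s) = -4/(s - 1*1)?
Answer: 104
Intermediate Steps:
n(m, s) = -4/(-1 + s) (n(m, s) = -4/(s - 1) = -4/(-1 + s))
o(w, T) = T*w
f = 25 (f = 22 - 1*(-3) = 22 + 3 = 25)
y(4) + f*(((6 - 8) + 10) + n(-4, 2)) = 4 + 25*(((6 - 8) + 10) - 4/(-1 + 2)) = 4 + 25*((-2 + 10) - 4/1) = 4 + 25*(8 - 4*1) = 4 + 25*(8 - 4) = 4 + 25*4 = 4 + 100 = 104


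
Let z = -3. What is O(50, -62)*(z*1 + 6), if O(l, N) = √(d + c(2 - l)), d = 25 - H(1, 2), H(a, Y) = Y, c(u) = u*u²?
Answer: 3*I*√110569 ≈ 997.56*I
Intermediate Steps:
c(u) = u³
d = 23 (d = 25 - 1*2 = 25 - 2 = 23)
O(l, N) = √(23 + (2 - l)³)
O(50, -62)*(z*1 + 6) = √(23 - (-2 + 50)³)*(-3*1 + 6) = √(23 - 1*48³)*(-3 + 6) = √(23 - 1*110592)*3 = √(23 - 110592)*3 = √(-110569)*3 = (I*√110569)*3 = 3*I*√110569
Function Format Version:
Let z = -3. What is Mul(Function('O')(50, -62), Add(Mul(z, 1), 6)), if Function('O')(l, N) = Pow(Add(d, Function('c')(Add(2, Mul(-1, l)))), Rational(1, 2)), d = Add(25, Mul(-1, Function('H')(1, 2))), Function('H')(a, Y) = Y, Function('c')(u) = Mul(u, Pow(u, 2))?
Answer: Mul(3, I, Pow(110569, Rational(1, 2))) ≈ Mul(997.56, I)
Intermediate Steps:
Function('c')(u) = Pow(u, 3)
d = 23 (d = Add(25, Mul(-1, 2)) = Add(25, -2) = 23)
Function('O')(l, N) = Pow(Add(23, Pow(Add(2, Mul(-1, l)), 3)), Rational(1, 2))
Mul(Function('O')(50, -62), Add(Mul(z, 1), 6)) = Mul(Pow(Add(23, Mul(-1, Pow(Add(-2, 50), 3))), Rational(1, 2)), Add(Mul(-3, 1), 6)) = Mul(Pow(Add(23, Mul(-1, Pow(48, 3))), Rational(1, 2)), Add(-3, 6)) = Mul(Pow(Add(23, Mul(-1, 110592)), Rational(1, 2)), 3) = Mul(Pow(Add(23, -110592), Rational(1, 2)), 3) = Mul(Pow(-110569, Rational(1, 2)), 3) = Mul(Mul(I, Pow(110569, Rational(1, 2))), 3) = Mul(3, I, Pow(110569, Rational(1, 2)))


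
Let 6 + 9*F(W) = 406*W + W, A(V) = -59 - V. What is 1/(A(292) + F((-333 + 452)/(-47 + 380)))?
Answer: -81/27176 ≈ -0.0029806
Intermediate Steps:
F(W) = -⅔ + 407*W/9 (F(W) = -⅔ + (406*W + W)/9 = -⅔ + (407*W)/9 = -⅔ + 407*W/9)
1/(A(292) + F((-333 + 452)/(-47 + 380))) = 1/((-59 - 1*292) + (-⅔ + 407*((-333 + 452)/(-47 + 380))/9)) = 1/((-59 - 292) + (-⅔ + 407*(119/333)/9)) = 1/(-351 + (-⅔ + 407*(119*(1/333))/9)) = 1/(-351 + (-⅔ + (407/9)*(119/333))) = 1/(-351 + (-⅔ + 1309/81)) = 1/(-351 + 1255/81) = 1/(-27176/81) = -81/27176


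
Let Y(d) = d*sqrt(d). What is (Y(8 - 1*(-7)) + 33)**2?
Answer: 4464 + 990*sqrt(15) ≈ 8298.3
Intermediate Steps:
Y(d) = d**(3/2)
(Y(8 - 1*(-7)) + 33)**2 = ((8 - 1*(-7))**(3/2) + 33)**2 = ((8 + 7)**(3/2) + 33)**2 = (15**(3/2) + 33)**2 = (15*sqrt(15) + 33)**2 = (33 + 15*sqrt(15))**2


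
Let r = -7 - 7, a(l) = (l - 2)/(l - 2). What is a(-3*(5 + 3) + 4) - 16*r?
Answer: 225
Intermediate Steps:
a(l) = 1 (a(l) = (-2 + l)/(-2 + l) = 1)
r = -14
a(-3*(5 + 3) + 4) - 16*r = 1 - 16*(-14) = 1 + 224 = 225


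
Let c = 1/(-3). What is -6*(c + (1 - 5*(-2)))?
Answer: -64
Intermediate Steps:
c = -⅓ ≈ -0.33333
-6*(c + (1 - 5*(-2))) = -6*(-⅓ + (1 - 5*(-2))) = -6*(-⅓ + (1 + 10)) = -6*(-⅓ + 11) = -6*32/3 = -64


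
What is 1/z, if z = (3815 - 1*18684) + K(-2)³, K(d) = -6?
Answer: -1/15085 ≈ -6.6291e-5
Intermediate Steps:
z = -15085 (z = (3815 - 1*18684) + (-6)³ = (3815 - 18684) - 216 = -14869 - 216 = -15085)
1/z = 1/(-15085) = -1/15085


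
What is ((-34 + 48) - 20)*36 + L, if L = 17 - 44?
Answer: -243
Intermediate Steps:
L = -27
((-34 + 48) - 20)*36 + L = ((-34 + 48) - 20)*36 - 27 = (14 - 20)*36 - 27 = -6*36 - 27 = -216 - 27 = -243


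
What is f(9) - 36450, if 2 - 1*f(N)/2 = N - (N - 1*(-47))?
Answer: -36352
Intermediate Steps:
f(N) = 98 (f(N) = 4 - 2*(N - (N - 1*(-47))) = 4 - 2*(N - (N + 47)) = 4 - 2*(N - (47 + N)) = 4 - 2*(N + (-47 - N)) = 4 - 2*(-47) = 4 + 94 = 98)
f(9) - 36450 = 98 - 36450 = -36352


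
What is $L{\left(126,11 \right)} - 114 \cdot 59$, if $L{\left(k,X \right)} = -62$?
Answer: $-6788$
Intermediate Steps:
$L{\left(126,11 \right)} - 114 \cdot 59 = -62 - 114 \cdot 59 = -62 - 6726 = -6788$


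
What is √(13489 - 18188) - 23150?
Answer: -23150 + I*√4699 ≈ -23150.0 + 68.549*I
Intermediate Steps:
√(13489 - 18188) - 23150 = √(-4699) - 23150 = I*√4699 - 23150 = -23150 + I*√4699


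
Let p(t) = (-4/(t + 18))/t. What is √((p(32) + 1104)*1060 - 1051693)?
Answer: √11854435/10 ≈ 344.30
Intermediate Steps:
p(t) = -4/(t*(18 + t)) (p(t) = (-4/(18 + t))/t = -4/(t*(18 + t)))
√((p(32) + 1104)*1060 - 1051693) = √((-4/(32*(18 + 32)) + 1104)*1060 - 1051693) = √((-4*1/32/50 + 1104)*1060 - 1051693) = √((-4*1/32*1/50 + 1104)*1060 - 1051693) = √((-1/400 + 1104)*1060 - 1051693) = √((441599/400)*1060 - 1051693) = √(23404747/20 - 1051693) = √(2370887/20) = √11854435/10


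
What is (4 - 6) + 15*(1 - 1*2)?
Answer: -17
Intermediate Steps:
(4 - 6) + 15*(1 - 1*2) = -2 + 15*(1 - 2) = -2 + 15*(-1) = -2 - 15 = -17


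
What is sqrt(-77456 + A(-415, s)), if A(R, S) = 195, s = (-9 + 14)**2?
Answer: I*sqrt(77261) ≈ 277.96*I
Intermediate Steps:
s = 25 (s = 5**2 = 25)
sqrt(-77456 + A(-415, s)) = sqrt(-77456 + 195) = sqrt(-77261) = I*sqrt(77261)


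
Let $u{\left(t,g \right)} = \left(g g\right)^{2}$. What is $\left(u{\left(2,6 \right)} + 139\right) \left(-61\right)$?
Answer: $-87535$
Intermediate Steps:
$u{\left(t,g \right)} = g^{4}$ ($u{\left(t,g \right)} = \left(g^{2}\right)^{2} = g^{4}$)
$\left(u{\left(2,6 \right)} + 139\right) \left(-61\right) = \left(6^{4} + 139\right) \left(-61\right) = \left(1296 + 139\right) \left(-61\right) = 1435 \left(-61\right) = -87535$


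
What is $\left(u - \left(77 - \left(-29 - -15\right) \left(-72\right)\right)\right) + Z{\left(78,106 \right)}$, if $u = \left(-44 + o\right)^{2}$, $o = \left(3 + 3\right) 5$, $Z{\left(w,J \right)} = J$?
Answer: $1233$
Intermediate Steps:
$o = 30$ ($o = 6 \cdot 5 = 30$)
$u = 196$ ($u = \left(-44 + 30\right)^{2} = \left(-14\right)^{2} = 196$)
$\left(u - \left(77 - \left(-29 - -15\right) \left(-72\right)\right)\right) + Z{\left(78,106 \right)} = \left(196 - \left(77 - \left(-29 - -15\right) \left(-72\right)\right)\right) + 106 = \left(196 - \left(77 - \left(-29 + 15\right) \left(-72\right)\right)\right) + 106 = \left(196 - -931\right) + 106 = \left(196 + \left(-77 + 1008\right)\right) + 106 = \left(196 + 931\right) + 106 = 1127 + 106 = 1233$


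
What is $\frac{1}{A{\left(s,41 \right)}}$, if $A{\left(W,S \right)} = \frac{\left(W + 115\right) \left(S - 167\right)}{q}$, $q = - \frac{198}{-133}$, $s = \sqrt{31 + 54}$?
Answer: $- \frac{253}{2446668} + \frac{11 \sqrt{85}}{12233340} \approx -9.5116 \cdot 10^{-5}$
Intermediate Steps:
$s = \sqrt{85} \approx 9.2195$
$q = \frac{198}{133}$ ($q = \left(-198\right) \left(- \frac{1}{133}\right) = \frac{198}{133} \approx 1.4887$)
$A{\left(W,S \right)} = \frac{133 \left(-167 + S\right) \left(115 + W\right)}{198}$ ($A{\left(W,S \right)} = \frac{\left(W + 115\right) \left(S - 167\right)}{\frac{198}{133}} = \left(115 + W\right) \left(-167 + S\right) \frac{133}{198} = \left(-167 + S\right) \left(115 + W\right) \frac{133}{198} = \frac{133 \left(-167 + S\right) \left(115 + W\right)}{198}$)
$\frac{1}{A{\left(s,41 \right)}} = \frac{1}{- \frac{2554265}{198} - \frac{22211 \sqrt{85}}{198} + \frac{15295}{198} \cdot 41 + \frac{133}{198} \cdot 41 \sqrt{85}} = \frac{1}{- \frac{2554265}{198} - \frac{22211 \sqrt{85}}{198} + \frac{627095}{198} + \frac{5453 \sqrt{85}}{198}} = \frac{1}{- \frac{107065}{11} - \frac{931 \sqrt{85}}{11}}$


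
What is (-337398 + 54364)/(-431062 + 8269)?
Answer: 283034/422793 ≈ 0.66944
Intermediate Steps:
(-337398 + 54364)/(-431062 + 8269) = -283034/(-422793) = -283034*(-1/422793) = 283034/422793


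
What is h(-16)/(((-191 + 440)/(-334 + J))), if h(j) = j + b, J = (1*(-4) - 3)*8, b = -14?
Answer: 3900/83 ≈ 46.988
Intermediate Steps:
J = -56 (J = (-4 - 3)*8 = -7*8 = -56)
h(j) = -14 + j (h(j) = j - 14 = -14 + j)
h(-16)/(((-191 + 440)/(-334 + J))) = (-14 - 16)/(((-191 + 440)/(-334 - 56))) = -30/(249/(-390)) = -30/(249*(-1/390)) = -30/(-83/130) = -30*(-130/83) = 3900/83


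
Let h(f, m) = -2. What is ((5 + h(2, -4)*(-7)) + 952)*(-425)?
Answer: -412675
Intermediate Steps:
((5 + h(2, -4)*(-7)) + 952)*(-425) = ((5 - 2*(-7)) + 952)*(-425) = ((5 + 14) + 952)*(-425) = (19 + 952)*(-425) = 971*(-425) = -412675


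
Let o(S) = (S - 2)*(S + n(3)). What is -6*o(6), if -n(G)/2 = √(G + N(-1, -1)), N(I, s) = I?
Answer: -144 + 48*√2 ≈ -76.118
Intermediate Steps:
n(G) = -2*√(-1 + G) (n(G) = -2*√(G - 1) = -2*√(-1 + G))
o(S) = (-2 + S)*(S - 2*√2) (o(S) = (S - 2)*(S - 2*√(-1 + 3)) = (-2 + S)*(S - 2*√2))
-6*o(6) = -6*(6² - 2*6 + 4*√2 - 2*6*√2) = -6*(36 - 12 + 4*√2 - 12*√2) = -6*(24 - 8*√2) = -144 + 48*√2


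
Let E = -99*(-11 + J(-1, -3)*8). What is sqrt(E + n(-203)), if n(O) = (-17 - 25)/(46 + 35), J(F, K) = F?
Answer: sqrt(152319)/9 ≈ 43.365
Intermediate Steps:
n(O) = -14/27 (n(O) = -42/81 = -42*1/81 = -14/27)
E = 1881 (E = -99*(-11 - 1*8) = -99*(-11 - 8) = -99*(-19) = 1881)
sqrt(E + n(-203)) = sqrt(1881 - 14/27) = sqrt(50773/27) = sqrt(152319)/9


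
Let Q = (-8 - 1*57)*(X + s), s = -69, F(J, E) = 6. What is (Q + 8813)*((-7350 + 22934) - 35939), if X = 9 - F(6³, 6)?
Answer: -266711565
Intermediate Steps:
X = 3 (X = 9 - 1*6 = 9 - 6 = 3)
Q = 4290 (Q = (-8 - 1*57)*(3 - 69) = (-8 - 57)*(-66) = -65*(-66) = 4290)
(Q + 8813)*((-7350 + 22934) - 35939) = (4290 + 8813)*((-7350 + 22934) - 35939) = 13103*(15584 - 35939) = 13103*(-20355) = -266711565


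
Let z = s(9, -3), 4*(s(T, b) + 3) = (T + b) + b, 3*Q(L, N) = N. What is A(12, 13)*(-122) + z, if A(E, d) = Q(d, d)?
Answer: -6371/12 ≈ -530.92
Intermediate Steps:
Q(L, N) = N/3
A(E, d) = d/3
s(T, b) = -3 + b/2 + T/4 (s(T, b) = -3 + ((T + b) + b)/4 = -3 + (T + 2*b)/4 = -3 + (b/2 + T/4) = -3 + b/2 + T/4)
z = -9/4 (z = -3 + (1/2)*(-3) + (1/4)*9 = -3 - 3/2 + 9/4 = -9/4 ≈ -2.2500)
A(12, 13)*(-122) + z = ((1/3)*13)*(-122) - 9/4 = (13/3)*(-122) - 9/4 = -1586/3 - 9/4 = -6371/12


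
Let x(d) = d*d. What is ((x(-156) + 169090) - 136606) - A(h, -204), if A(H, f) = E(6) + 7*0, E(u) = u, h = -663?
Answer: 56814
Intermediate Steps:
x(d) = d²
A(H, f) = 6 (A(H, f) = 6 + 7*0 = 6 + 0 = 6)
((x(-156) + 169090) - 136606) - A(h, -204) = (((-156)² + 169090) - 136606) - 1*6 = ((24336 + 169090) - 136606) - 6 = (193426 - 136606) - 6 = 56820 - 6 = 56814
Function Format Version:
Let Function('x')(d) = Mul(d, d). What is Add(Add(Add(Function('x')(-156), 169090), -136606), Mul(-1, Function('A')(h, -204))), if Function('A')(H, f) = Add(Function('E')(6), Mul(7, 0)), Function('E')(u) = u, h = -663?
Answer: 56814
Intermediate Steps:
Function('x')(d) = Pow(d, 2)
Function('A')(H, f) = 6 (Function('A')(H, f) = Add(6, Mul(7, 0)) = Add(6, 0) = 6)
Add(Add(Add(Function('x')(-156), 169090), -136606), Mul(-1, Function('A')(h, -204))) = Add(Add(Add(Pow(-156, 2), 169090), -136606), Mul(-1, 6)) = Add(Add(Add(24336, 169090), -136606), -6) = Add(Add(193426, -136606), -6) = Add(56820, -6) = 56814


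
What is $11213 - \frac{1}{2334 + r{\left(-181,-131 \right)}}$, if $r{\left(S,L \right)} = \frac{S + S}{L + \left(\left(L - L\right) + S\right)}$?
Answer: $\frac{4084727549}{364285} \approx 11213.0$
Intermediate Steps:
$r{\left(S,L \right)} = \frac{2 S}{L + S}$ ($r{\left(S,L \right)} = \frac{2 S}{L + \left(0 + S\right)} = \frac{2 S}{L + S}$)
$11213 - \frac{1}{2334 + r{\left(-181,-131 \right)}} = 11213 - \frac{1}{2334 + 2 \left(-181\right) \frac{1}{-131 - 181}} = 11213 - \frac{1}{2334 + 2 \left(-181\right) \frac{1}{-312}} = 11213 - \frac{1}{2334 + 2 \left(-181\right) \left(- \frac{1}{312}\right)} = 11213 - \frac{1}{2334 + \frac{181}{156}} = 11213 - \frac{1}{\frac{364285}{156}} = 11213 - \frac{156}{364285} = \frac{4084727549}{364285}$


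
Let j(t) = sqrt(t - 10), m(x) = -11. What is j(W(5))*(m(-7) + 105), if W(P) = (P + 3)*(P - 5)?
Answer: 94*I*sqrt(10) ≈ 297.25*I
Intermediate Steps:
W(P) = (-5 + P)*(3 + P) (W(P) = (3 + P)*(-5 + P) = (-5 + P)*(3 + P))
j(t) = sqrt(-10 + t)
j(W(5))*(m(-7) + 105) = sqrt(-10 + (-15 + 5**2 - 2*5))*(-11 + 105) = sqrt(-10 + (-15 + 25 - 10))*94 = sqrt(-10 + 0)*94 = sqrt(-10)*94 = (I*sqrt(10))*94 = 94*I*sqrt(10)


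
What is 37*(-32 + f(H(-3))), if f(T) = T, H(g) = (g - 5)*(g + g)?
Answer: 592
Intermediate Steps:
H(g) = 2*g*(-5 + g) (H(g) = (-5 + g)*(2*g) = 2*g*(-5 + g))
37*(-32 + f(H(-3))) = 37*(-32 + 2*(-3)*(-5 - 3)) = 37*(-32 + 2*(-3)*(-8)) = 37*(-32 + 48) = 37*16 = 592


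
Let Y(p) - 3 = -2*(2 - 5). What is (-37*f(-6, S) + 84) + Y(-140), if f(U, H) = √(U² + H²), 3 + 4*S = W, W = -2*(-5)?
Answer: -553/4 ≈ -138.25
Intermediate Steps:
W = 10
S = 7/4 (S = -¾ + (¼)*10 = -¾ + 5/2 = 7/4 ≈ 1.7500)
Y(p) = 9 (Y(p) = 3 - 2*(2 - 5) = 3 - 2*(-3) = 3 + 6 = 9)
f(U, H) = √(H² + U²)
(-37*f(-6, S) + 84) + Y(-140) = (-37*√((7/4)² + (-6)²) + 84) + 9 = (-37*√(49/16 + 36) + 84) + 9 = (-37*√(625/16) + 84) + 9 = (-37*25/4 + 84) + 9 = (-925/4 + 84) + 9 = -589/4 + 9 = -553/4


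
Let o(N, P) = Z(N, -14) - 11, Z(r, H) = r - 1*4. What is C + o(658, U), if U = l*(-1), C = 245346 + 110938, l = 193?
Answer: 356927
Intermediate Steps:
Z(r, H) = -4 + r (Z(r, H) = r - 4 = -4 + r)
C = 356284
U = -193 (U = 193*(-1) = -193)
o(N, P) = -15 + N (o(N, P) = (-4 + N) - 11 = -15 + N)
C + o(658, U) = 356284 + (-15 + 658) = 356284 + 643 = 356927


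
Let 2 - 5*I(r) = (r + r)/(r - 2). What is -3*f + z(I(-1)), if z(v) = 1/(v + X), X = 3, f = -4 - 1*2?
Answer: 897/49 ≈ 18.306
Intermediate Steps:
f = -6 (f = -4 - 2 = -6)
I(r) = ⅖ - 2*r/(5*(-2 + r)) (I(r) = ⅖ - (r + r)/(5*(r - 2)) = ⅖ - 2*r/(5*(-2 + r)))
z(v) = 1/(3 + v) (z(v) = 1/(v + 3) = 1/(3 + v))
-3*f + z(I(-1)) = -3*(-6) + 1/(3 - 4/(-10 + 5*(-1))) = 18 + 1/(3 - 4/(-10 - 5)) = 18 + 1/(3 - 4/(-15)) = 18 + 1/(3 - 4*(-1/15)) = 18 + 1/(3 + 4/15) = 18 + 1/(49/15) = 18 + 15/49 = 897/49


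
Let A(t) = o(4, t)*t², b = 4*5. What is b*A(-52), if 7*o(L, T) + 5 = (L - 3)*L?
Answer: -54080/7 ≈ -7725.7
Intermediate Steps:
o(L, T) = -5/7 + L*(-3 + L)/7 (o(L, T) = -5/7 + ((L - 3)*L)/7 = -5/7 + ((-3 + L)*L)/7 = -5/7 + (L*(-3 + L))/7 = -5/7 + L*(-3 + L)/7)
b = 20
A(t) = -t²/7 (A(t) = (-5/7 - 3/7*4 + (⅐)*4²)*t² = (-5/7 - 12/7 + (⅐)*16)*t² = (-5/7 - 12/7 + 16/7)*t² = -t²/7)
b*A(-52) = 20*(-⅐*(-52)²) = 20*(-⅐*2704) = 20*(-2704/7) = -54080/7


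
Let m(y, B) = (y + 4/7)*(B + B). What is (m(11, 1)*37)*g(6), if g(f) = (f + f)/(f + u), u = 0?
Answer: 11988/7 ≈ 1712.6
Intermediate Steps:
g(f) = 2 (g(f) = (f + f)/(f + 0) = (2*f)/f = 2)
m(y, B) = 2*B*(4/7 + y) (m(y, B) = (y + 4*(⅐))*(2*B) = (y + 4/7)*(2*B) = (4/7 + y)*(2*B) = 2*B*(4/7 + y))
(m(11, 1)*37)*g(6) = (((2/7)*1*(4 + 7*11))*37)*2 = (((2/7)*1*(4 + 77))*37)*2 = (((2/7)*1*81)*37)*2 = ((162/7)*37)*2 = (5994/7)*2 = 11988/7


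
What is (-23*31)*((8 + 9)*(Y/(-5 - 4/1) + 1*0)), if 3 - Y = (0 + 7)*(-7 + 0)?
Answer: 630292/9 ≈ 70033.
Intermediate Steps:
Y = 52 (Y = 3 - (0 + 7)*(-7 + 0) = 3 - 7*(-7) = 3 - 1*(-49) = 3 + 49 = 52)
(-23*31)*((8 + 9)*(Y/(-5 - 4/1) + 1*0)) = (-23*31)*((8 + 9)*(52/(-5 - 4/1) + 1*0)) = -12121*(52/(-5 - 4*1) + 0) = -12121*(52/(-5 - 4) + 0) = -12121*(52/(-9) + 0) = -12121*(52*(-1/9) + 0) = -12121*(-52/9 + 0) = -12121*(-52)/9 = -713*(-884/9) = 630292/9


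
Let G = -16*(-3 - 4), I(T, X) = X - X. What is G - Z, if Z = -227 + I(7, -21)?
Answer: 339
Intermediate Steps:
I(T, X) = 0
G = 112 (G = -16*(-7) = 112)
Z = -227 (Z = -227 + 0 = -227)
G - Z = 112 - 1*(-227) = 112 + 227 = 339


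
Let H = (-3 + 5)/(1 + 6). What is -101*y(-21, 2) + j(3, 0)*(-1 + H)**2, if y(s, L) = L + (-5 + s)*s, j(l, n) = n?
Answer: -55348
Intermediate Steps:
H = 2/7 ≈ 0.28571
y(s, L) = L + s*(-5 + s)
-101*y(-21, 2) + j(3, 0)*(-1 + H)**2 = -101*(2 + (-21)**2 - 5*(-21)) + 0*(-1 + 2/7)**2 = -101*(2 + 441 + 105) + 0*(-5/7)**2 = -101*548 + 0*(25/49) = -55348 + 0 = -55348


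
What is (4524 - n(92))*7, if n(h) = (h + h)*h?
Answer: -86828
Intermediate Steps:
n(h) = 2*h² (n(h) = (2*h)*h = 2*h²)
(4524 - n(92))*7 = (4524 - 2*92²)*7 = (4524 - 2*8464)*7 = (4524 - 1*16928)*7 = (4524 - 16928)*7 = -12404*7 = -86828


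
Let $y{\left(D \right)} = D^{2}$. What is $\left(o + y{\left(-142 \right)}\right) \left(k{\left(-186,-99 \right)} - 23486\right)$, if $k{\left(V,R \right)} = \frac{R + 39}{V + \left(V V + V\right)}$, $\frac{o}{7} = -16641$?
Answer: $\frac{6451914602871}{2852} \approx 2.2622 \cdot 10^{9}$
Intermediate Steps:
$o = -116487$ ($o = 7 \left(-16641\right) = -116487$)
$k{\left(V,R \right)} = \frac{39 + R}{V^{2} + 2 V}$ ($k{\left(V,R \right)} = \frac{39 + R}{V + \left(V^{2} + V\right)} = \frac{39 + R}{V + \left(V + V^{2}\right)} = \frac{39 + R}{V^{2} + 2 V}$)
$\left(o + y{\left(-142 \right)}\right) \left(k{\left(-186,-99 \right)} - 23486\right) = \left(-116487 + \left(-142\right)^{2}\right) \left(\frac{39 - 99}{\left(-186\right) \left(2 - 186\right)} - 23486\right) = \left(-116487 + 20164\right) \left(\left(- \frac{1}{186}\right) \frac{1}{-184} \left(-60\right) - 23486\right) = - 96323 \left(\left(- \frac{1}{186}\right) \left(- \frac{1}{184}\right) \left(-60\right) - 23486\right) = - 96323 \left(- \frac{5}{2852} - 23486\right) = \left(-96323\right) \left(- \frac{66982077}{2852}\right) = \frac{6451914602871}{2852}$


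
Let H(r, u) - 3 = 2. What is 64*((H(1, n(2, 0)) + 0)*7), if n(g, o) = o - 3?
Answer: 2240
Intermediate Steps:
n(g, o) = -3 + o
H(r, u) = 5 (H(r, u) = 3 + 2 = 5)
64*((H(1, n(2, 0)) + 0)*7) = 64*((5 + 0)*7) = 64*(5*7) = 64*35 = 2240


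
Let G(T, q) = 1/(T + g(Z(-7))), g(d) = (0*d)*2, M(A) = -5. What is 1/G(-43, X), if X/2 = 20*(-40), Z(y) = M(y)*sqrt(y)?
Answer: -43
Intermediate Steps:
Z(y) = -5*sqrt(y)
g(d) = 0 (g(d) = 0*2 = 0)
X = -1600 (X = 2*(20*(-40)) = 2*(-800) = -1600)
G(T, q) = 1/T (G(T, q) = 1/(T + 0) = 1/T)
1/G(-43, X) = 1/(1/(-43)) = 1/(-1/43) = -43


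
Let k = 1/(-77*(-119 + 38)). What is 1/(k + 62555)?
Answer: 6237/390155536 ≈ 1.5986e-5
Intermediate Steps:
k = 1/6237 (k = 1/(-77*(-81)) = 1/6237 ≈ 0.00016033)
1/(k + 62555) = 1/(1/6237 + 62555) = 1/(390155536/6237) = 6237/390155536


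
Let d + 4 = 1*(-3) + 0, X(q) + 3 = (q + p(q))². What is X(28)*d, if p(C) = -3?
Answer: -4354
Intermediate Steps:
X(q) = -3 + (-3 + q)² (X(q) = -3 + (q - 3)² = -3 + (-3 + q)²)
d = -7 (d = -4 + (1*(-3) + 0) = -4 + (-3 + 0) = -4 - 3 = -7)
X(28)*d = (-3 + (-3 + 28)²)*(-7) = (-3 + 25²)*(-7) = (-3 + 625)*(-7) = 622*(-7) = -4354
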